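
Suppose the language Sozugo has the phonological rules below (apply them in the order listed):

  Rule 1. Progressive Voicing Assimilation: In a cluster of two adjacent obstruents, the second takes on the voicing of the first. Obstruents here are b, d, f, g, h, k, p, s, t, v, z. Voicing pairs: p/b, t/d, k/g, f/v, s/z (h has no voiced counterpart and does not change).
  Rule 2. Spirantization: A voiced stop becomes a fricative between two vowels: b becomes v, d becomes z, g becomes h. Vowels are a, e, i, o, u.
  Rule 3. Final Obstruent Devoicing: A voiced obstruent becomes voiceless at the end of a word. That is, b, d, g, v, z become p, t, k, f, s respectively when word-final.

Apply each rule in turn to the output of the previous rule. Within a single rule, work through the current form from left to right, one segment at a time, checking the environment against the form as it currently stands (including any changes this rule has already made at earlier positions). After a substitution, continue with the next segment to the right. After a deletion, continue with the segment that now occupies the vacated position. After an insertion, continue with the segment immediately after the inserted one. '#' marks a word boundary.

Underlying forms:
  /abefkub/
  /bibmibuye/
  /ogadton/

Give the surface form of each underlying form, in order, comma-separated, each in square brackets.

/abefkub/:
  Rule 1 Progressive Voicing Assimilation: no change — [abefkub]
  Rule 2 Spirantization: [abefkub] → [avefkub]
  Rule 3 Final Obstruent Devoicing: [avefkub] → [avefkup]
/bibmibuye/:
  Rule 1 Progressive Voicing Assimilation: no change — [bibmibuye]
  Rule 2 Spirantization: [bibmibuye] → [bibmivuye]
  Rule 3 Final Obstruent Devoicing: no change — [bibmivuye]
/ogadton/:
  Rule 1 Progressive Voicing Assimilation: [ogadton] → [ogaddon]
  Rule 2 Spirantization: [ogaddon] → [ohaddon]
  Rule 3 Final Obstruent Devoicing: no change — [ohaddon]

[avefkup], [bibmivuye], [ohaddon]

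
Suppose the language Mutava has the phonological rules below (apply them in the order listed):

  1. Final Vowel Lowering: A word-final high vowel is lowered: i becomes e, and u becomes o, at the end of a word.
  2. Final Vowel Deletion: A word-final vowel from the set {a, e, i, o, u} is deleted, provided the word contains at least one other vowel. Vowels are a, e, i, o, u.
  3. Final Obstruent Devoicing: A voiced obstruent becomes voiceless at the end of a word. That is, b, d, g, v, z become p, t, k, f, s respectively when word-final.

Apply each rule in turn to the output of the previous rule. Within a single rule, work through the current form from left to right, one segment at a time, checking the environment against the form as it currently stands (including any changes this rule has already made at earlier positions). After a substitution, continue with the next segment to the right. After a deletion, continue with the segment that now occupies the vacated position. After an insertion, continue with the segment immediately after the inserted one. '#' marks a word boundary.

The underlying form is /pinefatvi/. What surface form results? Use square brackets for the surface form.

1 Final Vowel Lowering: [pinefatvi] → [pinefatve]
2 Final Vowel Deletion: [pinefatve] → [pinefatv]
3 Final Obstruent Devoicing: [pinefatv] → [pinefatf]

[pinefatf]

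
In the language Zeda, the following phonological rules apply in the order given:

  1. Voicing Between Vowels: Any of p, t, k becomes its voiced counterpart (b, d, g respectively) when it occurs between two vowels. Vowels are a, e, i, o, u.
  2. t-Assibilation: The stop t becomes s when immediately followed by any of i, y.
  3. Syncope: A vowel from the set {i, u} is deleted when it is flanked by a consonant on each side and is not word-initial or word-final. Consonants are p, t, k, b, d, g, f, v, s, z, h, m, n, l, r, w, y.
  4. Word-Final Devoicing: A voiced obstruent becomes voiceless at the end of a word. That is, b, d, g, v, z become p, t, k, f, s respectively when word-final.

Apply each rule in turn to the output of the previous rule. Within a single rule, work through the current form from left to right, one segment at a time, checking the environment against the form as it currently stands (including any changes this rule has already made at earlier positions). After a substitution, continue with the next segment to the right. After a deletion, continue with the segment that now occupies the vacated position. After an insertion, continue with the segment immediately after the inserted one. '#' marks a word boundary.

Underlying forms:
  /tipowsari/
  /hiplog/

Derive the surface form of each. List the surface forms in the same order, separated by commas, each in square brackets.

[sbowsari], [hplok]

/tipowsari/:
  1 Voicing Between Vowels: [tipowsari] → [tibowsari]
  2 t-Assibilation: [tibowsari] → [sibowsari]
  3 Syncope: [sibowsari] → [sbowsari]
  4 Word-Final Devoicing: no change — [sbowsari]
/hiplog/:
  1 Voicing Between Vowels: no change — [hiplog]
  2 t-Assibilation: no change — [hiplog]
  3 Syncope: [hiplog] → [hplog]
  4 Word-Final Devoicing: [hplog] → [hplok]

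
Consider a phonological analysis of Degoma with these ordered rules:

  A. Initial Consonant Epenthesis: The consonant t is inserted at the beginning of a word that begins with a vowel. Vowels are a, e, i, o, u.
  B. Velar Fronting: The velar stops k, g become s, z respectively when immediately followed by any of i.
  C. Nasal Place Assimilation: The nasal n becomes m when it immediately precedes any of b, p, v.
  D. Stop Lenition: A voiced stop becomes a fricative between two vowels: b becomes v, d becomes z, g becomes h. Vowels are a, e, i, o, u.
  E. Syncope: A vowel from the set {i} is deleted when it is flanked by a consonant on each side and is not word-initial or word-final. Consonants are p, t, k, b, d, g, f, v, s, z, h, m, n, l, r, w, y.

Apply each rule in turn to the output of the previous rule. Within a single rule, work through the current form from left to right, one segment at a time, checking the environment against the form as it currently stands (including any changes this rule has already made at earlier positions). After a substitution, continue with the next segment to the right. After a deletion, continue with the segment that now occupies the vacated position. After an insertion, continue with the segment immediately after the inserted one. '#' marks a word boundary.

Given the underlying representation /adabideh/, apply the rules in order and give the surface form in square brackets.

[tazavzeh]

A Initial Consonant Epenthesis: [adabideh] → [tadabideh]
B Velar Fronting: no change — [tadabideh]
C Nasal Place Assimilation: no change — [tadabideh]
D Stop Lenition: [tadabideh] → [tazavizeh]
E Syncope: [tazavizeh] → [tazavzeh]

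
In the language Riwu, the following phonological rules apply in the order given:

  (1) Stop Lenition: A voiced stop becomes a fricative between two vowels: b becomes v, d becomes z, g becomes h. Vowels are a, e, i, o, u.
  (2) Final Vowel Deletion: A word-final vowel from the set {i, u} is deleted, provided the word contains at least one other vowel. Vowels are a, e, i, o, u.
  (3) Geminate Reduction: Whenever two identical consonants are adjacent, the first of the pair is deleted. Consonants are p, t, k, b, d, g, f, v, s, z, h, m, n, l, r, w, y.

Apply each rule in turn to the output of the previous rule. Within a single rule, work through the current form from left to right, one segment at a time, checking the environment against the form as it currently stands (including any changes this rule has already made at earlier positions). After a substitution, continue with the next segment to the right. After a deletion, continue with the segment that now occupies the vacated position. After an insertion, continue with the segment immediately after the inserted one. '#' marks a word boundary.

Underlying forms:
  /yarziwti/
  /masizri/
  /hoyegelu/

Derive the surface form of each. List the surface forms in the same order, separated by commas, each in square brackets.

/yarziwti/:
  (1) Stop Lenition: no change — [yarziwti]
  (2) Final Vowel Deletion: [yarziwti] → [yarziwt]
  (3) Geminate Reduction: no change — [yarziwt]
/masizri/:
  (1) Stop Lenition: no change — [masizri]
  (2) Final Vowel Deletion: [masizri] → [masizr]
  (3) Geminate Reduction: no change — [masizr]
/hoyegelu/:
  (1) Stop Lenition: [hoyegelu] → [hoyehelu]
  (2) Final Vowel Deletion: [hoyehelu] → [hoyehel]
  (3) Geminate Reduction: no change — [hoyehel]

[yarziwt], [masizr], [hoyehel]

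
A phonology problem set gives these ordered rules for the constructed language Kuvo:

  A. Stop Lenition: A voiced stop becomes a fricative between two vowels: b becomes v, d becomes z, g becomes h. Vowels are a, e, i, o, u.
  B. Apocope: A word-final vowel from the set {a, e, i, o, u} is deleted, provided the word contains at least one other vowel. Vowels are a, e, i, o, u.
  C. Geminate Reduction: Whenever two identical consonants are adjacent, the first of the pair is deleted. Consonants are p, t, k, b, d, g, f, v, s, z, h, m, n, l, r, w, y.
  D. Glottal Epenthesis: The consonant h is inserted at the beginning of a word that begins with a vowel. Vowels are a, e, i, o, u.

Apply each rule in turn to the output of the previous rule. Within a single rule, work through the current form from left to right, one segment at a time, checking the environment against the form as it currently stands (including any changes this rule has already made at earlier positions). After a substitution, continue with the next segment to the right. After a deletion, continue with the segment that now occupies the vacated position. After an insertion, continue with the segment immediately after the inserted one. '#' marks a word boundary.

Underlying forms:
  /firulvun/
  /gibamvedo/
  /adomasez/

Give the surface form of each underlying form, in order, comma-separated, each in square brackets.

[firulvun], [givamvez], [hazomasez]

/firulvun/:
  A Stop Lenition: no change — [firulvun]
  B Apocope: no change — [firulvun]
  C Geminate Reduction: no change — [firulvun]
  D Glottal Epenthesis: no change — [firulvun]
/gibamvedo/:
  A Stop Lenition: [gibamvedo] → [givamvezo]
  B Apocope: [givamvezo] → [givamvez]
  C Geminate Reduction: no change — [givamvez]
  D Glottal Epenthesis: no change — [givamvez]
/adomasez/:
  A Stop Lenition: [adomasez] → [azomasez]
  B Apocope: no change — [azomasez]
  C Geminate Reduction: no change — [azomasez]
  D Glottal Epenthesis: [azomasez] → [hazomasez]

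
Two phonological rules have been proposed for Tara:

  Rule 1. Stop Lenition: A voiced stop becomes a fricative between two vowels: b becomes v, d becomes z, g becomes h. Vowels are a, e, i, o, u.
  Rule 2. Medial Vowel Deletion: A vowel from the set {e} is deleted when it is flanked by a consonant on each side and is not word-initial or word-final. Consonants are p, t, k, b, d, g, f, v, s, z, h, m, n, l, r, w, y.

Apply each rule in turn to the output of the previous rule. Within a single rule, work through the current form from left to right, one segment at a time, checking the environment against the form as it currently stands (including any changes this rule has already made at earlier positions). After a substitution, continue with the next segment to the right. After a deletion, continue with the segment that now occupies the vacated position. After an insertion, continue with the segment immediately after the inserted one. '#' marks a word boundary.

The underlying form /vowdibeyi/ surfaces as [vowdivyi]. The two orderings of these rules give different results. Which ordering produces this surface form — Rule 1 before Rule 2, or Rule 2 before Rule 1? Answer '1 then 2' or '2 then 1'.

Order 1 then 2:
  1 Stop Lenition: [vowdibeyi] → [vowdiveyi]
  2 Medial Vowel Deletion: [vowdiveyi] → [vowdivyi]
  result: [vowdivyi]
Order 2 then 1:
  2 Medial Vowel Deletion: [vowdibeyi] → [vowdibyi]
  1 Stop Lenition: no change — [vowdibyi]
  result: [vowdibyi]

1 then 2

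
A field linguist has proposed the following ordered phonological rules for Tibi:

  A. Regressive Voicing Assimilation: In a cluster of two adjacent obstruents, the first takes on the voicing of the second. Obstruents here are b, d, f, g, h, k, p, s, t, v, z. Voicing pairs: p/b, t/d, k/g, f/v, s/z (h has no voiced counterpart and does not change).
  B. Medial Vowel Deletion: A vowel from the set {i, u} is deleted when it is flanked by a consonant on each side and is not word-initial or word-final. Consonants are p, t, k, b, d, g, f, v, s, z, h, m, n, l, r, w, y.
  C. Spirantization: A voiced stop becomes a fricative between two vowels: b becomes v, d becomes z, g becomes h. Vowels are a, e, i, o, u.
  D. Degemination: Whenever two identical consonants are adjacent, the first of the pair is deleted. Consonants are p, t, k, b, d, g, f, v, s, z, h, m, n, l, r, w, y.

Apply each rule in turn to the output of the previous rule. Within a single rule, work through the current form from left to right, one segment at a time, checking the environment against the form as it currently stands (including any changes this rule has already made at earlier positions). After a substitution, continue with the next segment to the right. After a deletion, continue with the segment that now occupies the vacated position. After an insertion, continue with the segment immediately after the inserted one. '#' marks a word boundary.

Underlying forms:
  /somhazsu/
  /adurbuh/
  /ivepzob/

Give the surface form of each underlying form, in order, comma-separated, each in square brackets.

[somhasu], [adrbh], [ivebzob]

/somhazsu/:
  A Regressive Voicing Assimilation: [somhazsu] → [somhassu]
  B Medial Vowel Deletion: no change — [somhassu]
  C Spirantization: no change — [somhassu]
  D Degemination: [somhassu] → [somhasu]
/adurbuh/:
  A Regressive Voicing Assimilation: no change — [adurbuh]
  B Medial Vowel Deletion: [adurbuh] → [adrbh]
  C Spirantization: no change — [adrbh]
  D Degemination: no change — [adrbh]
/ivepzob/:
  A Regressive Voicing Assimilation: [ivepzob] → [ivebzob]
  B Medial Vowel Deletion: no change — [ivebzob]
  C Spirantization: no change — [ivebzob]
  D Degemination: no change — [ivebzob]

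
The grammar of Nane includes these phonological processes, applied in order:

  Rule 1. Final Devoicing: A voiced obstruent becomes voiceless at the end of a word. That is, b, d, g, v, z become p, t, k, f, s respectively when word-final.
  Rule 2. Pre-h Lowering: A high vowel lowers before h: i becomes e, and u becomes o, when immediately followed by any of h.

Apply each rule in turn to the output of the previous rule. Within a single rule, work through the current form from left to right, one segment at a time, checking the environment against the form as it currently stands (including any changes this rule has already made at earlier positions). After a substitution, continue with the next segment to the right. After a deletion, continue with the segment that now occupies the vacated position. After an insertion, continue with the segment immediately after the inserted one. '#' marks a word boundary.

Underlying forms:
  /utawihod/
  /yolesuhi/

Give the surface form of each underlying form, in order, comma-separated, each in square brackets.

[utawehot], [yolesohi]

/utawihod/:
  Rule 1 Final Devoicing: [utawihod] → [utawihot]
  Rule 2 Pre-h Lowering: [utawihot] → [utawehot]
/yolesuhi/:
  Rule 1 Final Devoicing: no change — [yolesuhi]
  Rule 2 Pre-h Lowering: [yolesuhi] → [yolesohi]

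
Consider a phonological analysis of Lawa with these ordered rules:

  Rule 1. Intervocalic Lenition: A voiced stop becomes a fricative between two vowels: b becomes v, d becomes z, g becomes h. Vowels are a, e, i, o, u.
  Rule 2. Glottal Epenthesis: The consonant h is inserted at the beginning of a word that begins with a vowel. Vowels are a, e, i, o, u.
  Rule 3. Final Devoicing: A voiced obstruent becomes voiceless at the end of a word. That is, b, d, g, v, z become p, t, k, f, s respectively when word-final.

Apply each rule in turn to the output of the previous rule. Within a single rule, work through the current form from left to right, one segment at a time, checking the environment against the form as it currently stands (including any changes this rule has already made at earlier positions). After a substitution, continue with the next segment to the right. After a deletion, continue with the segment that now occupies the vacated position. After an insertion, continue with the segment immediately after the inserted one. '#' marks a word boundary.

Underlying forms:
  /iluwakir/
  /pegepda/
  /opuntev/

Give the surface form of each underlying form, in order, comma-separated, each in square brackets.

[hiluwakir], [pehepda], [hopuntef]

/iluwakir/:
  Rule 1 Intervocalic Lenition: no change — [iluwakir]
  Rule 2 Glottal Epenthesis: [iluwakir] → [hiluwakir]
  Rule 3 Final Devoicing: no change — [hiluwakir]
/pegepda/:
  Rule 1 Intervocalic Lenition: [pegepda] → [pehepda]
  Rule 2 Glottal Epenthesis: no change — [pehepda]
  Rule 3 Final Devoicing: no change — [pehepda]
/opuntev/:
  Rule 1 Intervocalic Lenition: no change — [opuntev]
  Rule 2 Glottal Epenthesis: [opuntev] → [hopuntev]
  Rule 3 Final Devoicing: [hopuntev] → [hopuntef]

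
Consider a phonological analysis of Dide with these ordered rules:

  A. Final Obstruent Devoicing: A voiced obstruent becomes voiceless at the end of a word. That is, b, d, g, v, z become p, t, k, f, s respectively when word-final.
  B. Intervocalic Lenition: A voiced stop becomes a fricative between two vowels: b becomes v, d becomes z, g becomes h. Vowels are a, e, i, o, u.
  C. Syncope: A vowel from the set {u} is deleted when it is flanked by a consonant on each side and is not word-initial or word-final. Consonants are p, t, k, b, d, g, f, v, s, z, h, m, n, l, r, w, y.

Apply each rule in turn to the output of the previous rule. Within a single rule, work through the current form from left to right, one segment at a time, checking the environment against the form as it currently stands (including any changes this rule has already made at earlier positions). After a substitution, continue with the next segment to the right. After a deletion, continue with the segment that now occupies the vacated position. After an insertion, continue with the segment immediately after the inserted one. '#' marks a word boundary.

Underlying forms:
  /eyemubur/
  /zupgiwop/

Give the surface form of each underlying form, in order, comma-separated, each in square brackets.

[eyemvr], [zpgiwop]

/eyemubur/:
  A Final Obstruent Devoicing: no change — [eyemubur]
  B Intervocalic Lenition: [eyemubur] → [eyemuvur]
  C Syncope: [eyemuvur] → [eyemvr]
/zupgiwop/:
  A Final Obstruent Devoicing: no change — [zupgiwop]
  B Intervocalic Lenition: no change — [zupgiwop]
  C Syncope: [zupgiwop] → [zpgiwop]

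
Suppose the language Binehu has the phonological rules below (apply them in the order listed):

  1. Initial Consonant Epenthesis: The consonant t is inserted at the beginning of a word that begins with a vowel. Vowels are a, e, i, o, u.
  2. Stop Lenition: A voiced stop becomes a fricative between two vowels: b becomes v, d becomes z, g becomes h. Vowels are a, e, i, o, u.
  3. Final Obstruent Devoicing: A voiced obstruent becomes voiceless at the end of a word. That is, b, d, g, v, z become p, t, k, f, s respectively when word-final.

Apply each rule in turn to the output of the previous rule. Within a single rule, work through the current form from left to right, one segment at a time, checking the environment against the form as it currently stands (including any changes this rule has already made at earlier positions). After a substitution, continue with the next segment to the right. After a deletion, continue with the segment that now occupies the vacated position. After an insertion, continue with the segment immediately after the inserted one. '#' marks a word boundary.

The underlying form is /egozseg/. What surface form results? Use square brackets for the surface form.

[tehozsek]

1 Initial Consonant Epenthesis: [egozseg] → [tegozseg]
2 Stop Lenition: [tegozseg] → [tehozseg]
3 Final Obstruent Devoicing: [tehozseg] → [tehozsek]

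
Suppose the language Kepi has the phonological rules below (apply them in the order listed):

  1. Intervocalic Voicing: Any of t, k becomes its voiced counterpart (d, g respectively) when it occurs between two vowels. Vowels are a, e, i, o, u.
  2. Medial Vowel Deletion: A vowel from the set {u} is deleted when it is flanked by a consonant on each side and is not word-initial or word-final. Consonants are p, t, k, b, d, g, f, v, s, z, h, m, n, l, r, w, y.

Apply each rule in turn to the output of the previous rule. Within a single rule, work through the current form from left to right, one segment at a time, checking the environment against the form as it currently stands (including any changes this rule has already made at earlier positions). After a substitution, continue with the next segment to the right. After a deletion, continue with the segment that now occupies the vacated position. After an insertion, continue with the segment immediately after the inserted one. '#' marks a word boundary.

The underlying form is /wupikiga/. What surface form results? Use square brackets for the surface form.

[wpigiga]

1 Intervocalic Voicing: [wupikiga] → [wupigiga]
2 Medial Vowel Deletion: [wupigiga] → [wpigiga]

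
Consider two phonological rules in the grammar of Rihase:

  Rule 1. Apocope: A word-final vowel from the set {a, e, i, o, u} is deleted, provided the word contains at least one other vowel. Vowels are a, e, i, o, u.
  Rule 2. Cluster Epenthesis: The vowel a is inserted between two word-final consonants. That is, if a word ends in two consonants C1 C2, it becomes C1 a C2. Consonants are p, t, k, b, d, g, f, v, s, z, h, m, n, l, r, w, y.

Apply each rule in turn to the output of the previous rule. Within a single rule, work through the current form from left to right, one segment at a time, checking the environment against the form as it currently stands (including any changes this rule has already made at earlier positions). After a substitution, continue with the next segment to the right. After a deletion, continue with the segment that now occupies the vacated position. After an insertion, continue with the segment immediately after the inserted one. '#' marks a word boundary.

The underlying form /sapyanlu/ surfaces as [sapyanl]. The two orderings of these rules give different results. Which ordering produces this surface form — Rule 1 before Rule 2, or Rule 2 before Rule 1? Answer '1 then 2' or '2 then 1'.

Order 1 then 2:
  1 Apocope: [sapyanlu] → [sapyanl]
  2 Cluster Epenthesis: [sapyanl] → [sapyanal]
  result: [sapyanal]
Order 2 then 1:
  2 Cluster Epenthesis: no change — [sapyanlu]
  1 Apocope: [sapyanlu] → [sapyanl]
  result: [sapyanl]

2 then 1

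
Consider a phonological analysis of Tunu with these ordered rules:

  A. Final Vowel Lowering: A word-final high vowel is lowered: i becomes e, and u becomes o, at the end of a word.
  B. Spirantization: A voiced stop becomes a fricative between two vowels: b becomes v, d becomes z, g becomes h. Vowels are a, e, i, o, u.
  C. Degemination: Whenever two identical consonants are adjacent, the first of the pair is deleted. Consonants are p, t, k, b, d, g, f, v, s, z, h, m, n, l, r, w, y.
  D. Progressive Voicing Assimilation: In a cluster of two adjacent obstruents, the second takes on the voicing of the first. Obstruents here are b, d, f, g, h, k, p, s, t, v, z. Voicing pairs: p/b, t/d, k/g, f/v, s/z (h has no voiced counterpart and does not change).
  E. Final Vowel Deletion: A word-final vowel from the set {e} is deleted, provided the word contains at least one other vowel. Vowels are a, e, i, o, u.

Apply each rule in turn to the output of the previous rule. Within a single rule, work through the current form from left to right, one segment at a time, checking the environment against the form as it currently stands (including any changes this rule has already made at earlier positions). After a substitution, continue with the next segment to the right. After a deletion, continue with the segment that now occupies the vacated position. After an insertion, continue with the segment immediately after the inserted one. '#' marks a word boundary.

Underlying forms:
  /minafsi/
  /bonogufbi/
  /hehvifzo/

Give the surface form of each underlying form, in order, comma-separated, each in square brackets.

/minafsi/:
  A Final Vowel Lowering: [minafsi] → [minafse]
  B Spirantization: no change — [minafse]
  C Degemination: no change — [minafse]
  D Progressive Voicing Assimilation: no change — [minafse]
  E Final Vowel Deletion: [minafse] → [minafs]
/bonogufbi/:
  A Final Vowel Lowering: [bonogufbi] → [bonogufbe]
  B Spirantization: [bonogufbe] → [bonohufbe]
  C Degemination: no change — [bonohufbe]
  D Progressive Voicing Assimilation: [bonohufbe] → [bonohufpe]
  E Final Vowel Deletion: [bonohufpe] → [bonohufp]
/hehvifzo/:
  A Final Vowel Lowering: no change — [hehvifzo]
  B Spirantization: no change — [hehvifzo]
  C Degemination: no change — [hehvifzo]
  D Progressive Voicing Assimilation: [hehvifzo] → [hehfifso]
  E Final Vowel Deletion: no change — [hehfifso]

[minafs], [bonohufp], [hehfifso]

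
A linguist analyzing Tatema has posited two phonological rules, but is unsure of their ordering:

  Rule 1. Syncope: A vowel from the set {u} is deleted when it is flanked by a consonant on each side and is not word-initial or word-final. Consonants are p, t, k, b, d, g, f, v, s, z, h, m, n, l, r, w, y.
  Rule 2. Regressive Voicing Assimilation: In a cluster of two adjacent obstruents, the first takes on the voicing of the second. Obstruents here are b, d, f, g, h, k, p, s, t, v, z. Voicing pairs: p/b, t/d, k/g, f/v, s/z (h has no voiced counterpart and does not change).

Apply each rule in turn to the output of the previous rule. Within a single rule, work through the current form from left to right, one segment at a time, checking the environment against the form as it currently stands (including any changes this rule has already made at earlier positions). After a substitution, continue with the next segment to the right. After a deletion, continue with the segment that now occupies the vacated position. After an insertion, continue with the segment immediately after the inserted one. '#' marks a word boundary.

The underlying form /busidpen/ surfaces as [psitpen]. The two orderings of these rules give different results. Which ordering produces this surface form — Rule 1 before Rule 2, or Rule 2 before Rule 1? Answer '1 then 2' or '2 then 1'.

1 then 2

Order 1 then 2:
  1 Syncope: [busidpen] → [bsidpen]
  2 Regressive Voicing Assimilation: [bsidpen] → [psitpen]
  result: [psitpen]
Order 2 then 1:
  2 Regressive Voicing Assimilation: [busidpen] → [busitpen]
  1 Syncope: [busitpen] → [bsitpen]
  result: [bsitpen]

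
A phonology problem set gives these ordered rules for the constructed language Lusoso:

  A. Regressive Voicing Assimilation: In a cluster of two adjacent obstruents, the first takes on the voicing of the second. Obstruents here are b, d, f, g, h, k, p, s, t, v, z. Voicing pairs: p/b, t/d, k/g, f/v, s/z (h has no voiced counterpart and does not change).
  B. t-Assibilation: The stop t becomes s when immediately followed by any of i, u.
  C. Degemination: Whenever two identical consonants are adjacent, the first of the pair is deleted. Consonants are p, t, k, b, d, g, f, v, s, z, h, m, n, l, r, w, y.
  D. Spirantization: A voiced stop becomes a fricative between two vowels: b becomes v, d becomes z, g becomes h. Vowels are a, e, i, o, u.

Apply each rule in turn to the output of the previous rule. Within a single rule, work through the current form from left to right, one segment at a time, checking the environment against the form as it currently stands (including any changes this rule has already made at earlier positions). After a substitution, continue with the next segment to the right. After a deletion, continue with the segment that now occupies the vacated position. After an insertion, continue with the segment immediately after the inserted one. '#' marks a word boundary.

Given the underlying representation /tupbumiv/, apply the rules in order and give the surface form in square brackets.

[suvumiv]

A Regressive Voicing Assimilation: [tupbumiv] → [tubbumiv]
B t-Assibilation: [tubbumiv] → [subbumiv]
C Degemination: [subbumiv] → [subumiv]
D Spirantization: [subumiv] → [suvumiv]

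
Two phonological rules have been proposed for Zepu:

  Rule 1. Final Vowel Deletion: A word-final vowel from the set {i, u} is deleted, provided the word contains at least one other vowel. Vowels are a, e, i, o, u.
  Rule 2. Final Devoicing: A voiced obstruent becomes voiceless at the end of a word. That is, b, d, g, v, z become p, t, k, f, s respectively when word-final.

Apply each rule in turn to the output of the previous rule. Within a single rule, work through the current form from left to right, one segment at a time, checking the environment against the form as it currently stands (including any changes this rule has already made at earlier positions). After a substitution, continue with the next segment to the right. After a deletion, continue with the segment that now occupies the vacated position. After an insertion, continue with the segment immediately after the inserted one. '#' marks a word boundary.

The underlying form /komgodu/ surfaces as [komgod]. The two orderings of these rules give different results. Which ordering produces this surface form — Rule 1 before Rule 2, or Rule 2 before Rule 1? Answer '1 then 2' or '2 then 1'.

2 then 1

Order 1 then 2:
  1 Final Vowel Deletion: [komgodu] → [komgod]
  2 Final Devoicing: [komgod] → [komgot]
  result: [komgot]
Order 2 then 1:
  2 Final Devoicing: no change — [komgodu]
  1 Final Vowel Deletion: [komgodu] → [komgod]
  result: [komgod]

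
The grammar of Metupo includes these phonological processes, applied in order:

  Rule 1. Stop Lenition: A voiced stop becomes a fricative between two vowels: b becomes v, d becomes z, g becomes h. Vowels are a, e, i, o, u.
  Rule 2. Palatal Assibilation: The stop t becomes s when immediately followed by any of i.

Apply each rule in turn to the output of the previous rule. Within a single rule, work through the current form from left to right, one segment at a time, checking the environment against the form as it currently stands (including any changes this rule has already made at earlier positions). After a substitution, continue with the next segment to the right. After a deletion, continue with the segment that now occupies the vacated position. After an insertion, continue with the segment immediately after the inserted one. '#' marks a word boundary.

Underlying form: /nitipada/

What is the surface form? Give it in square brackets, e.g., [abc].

Rule 1 Stop Lenition: [nitipada] → [nitipaza]
Rule 2 Palatal Assibilation: [nitipaza] → [nisipaza]

[nisipaza]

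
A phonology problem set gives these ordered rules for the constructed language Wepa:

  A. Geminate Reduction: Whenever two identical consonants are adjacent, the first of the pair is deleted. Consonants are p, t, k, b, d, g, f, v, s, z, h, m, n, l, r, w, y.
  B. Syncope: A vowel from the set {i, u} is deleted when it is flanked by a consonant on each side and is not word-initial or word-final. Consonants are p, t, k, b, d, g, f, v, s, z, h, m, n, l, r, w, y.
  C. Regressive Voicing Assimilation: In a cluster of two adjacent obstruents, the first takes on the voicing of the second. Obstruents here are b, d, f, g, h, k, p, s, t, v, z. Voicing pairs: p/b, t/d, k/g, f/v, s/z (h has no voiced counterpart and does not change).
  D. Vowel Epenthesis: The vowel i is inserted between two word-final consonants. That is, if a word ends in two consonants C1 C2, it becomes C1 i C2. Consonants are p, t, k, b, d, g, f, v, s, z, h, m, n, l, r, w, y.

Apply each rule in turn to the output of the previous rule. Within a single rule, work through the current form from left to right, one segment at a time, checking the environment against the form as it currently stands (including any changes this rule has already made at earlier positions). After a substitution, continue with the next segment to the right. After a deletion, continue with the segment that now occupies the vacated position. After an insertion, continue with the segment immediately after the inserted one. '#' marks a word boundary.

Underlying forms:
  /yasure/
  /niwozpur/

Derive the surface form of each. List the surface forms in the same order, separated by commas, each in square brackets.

[yasre], [nwospir]

/yasure/:
  A Geminate Reduction: no change — [yasure]
  B Syncope: [yasure] → [yasre]
  C Regressive Voicing Assimilation: no change — [yasre]
  D Vowel Epenthesis: no change — [yasre]
/niwozpur/:
  A Geminate Reduction: no change — [niwozpur]
  B Syncope: [niwozpur] → [nwozpr]
  C Regressive Voicing Assimilation: [nwozpr] → [nwospr]
  D Vowel Epenthesis: [nwospr] → [nwospir]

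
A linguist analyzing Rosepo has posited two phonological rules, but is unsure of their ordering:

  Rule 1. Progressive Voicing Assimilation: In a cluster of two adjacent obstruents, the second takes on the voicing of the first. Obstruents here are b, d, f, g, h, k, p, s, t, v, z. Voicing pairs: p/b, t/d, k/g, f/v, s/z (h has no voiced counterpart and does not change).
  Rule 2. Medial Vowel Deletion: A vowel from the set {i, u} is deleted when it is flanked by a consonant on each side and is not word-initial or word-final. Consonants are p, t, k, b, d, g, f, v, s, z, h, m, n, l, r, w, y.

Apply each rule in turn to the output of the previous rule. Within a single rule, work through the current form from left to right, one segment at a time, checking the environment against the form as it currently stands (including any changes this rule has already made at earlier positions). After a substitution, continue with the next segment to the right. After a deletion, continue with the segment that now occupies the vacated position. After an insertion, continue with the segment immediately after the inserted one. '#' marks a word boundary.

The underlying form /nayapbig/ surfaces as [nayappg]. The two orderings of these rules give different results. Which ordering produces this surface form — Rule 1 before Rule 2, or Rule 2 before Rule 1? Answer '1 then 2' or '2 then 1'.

1 then 2

Order 1 then 2:
  1 Progressive Voicing Assimilation: [nayapbig] → [nayappig]
  2 Medial Vowel Deletion: [nayappig] → [nayappg]
  result: [nayappg]
Order 2 then 1:
  2 Medial Vowel Deletion: [nayapbig] → [nayapbg]
  1 Progressive Voicing Assimilation: [nayapbg] → [nayappk]
  result: [nayappk]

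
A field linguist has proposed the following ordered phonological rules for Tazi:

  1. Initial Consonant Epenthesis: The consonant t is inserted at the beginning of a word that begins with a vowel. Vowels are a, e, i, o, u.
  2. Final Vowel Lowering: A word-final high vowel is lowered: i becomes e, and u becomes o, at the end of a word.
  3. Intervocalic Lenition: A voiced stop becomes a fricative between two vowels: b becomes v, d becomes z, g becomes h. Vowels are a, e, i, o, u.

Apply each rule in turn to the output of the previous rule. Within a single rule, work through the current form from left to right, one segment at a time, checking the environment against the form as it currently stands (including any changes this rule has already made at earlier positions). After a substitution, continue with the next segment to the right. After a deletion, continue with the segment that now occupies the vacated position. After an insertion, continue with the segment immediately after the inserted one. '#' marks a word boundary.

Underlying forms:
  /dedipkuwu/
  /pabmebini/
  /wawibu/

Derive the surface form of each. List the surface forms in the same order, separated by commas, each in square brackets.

/dedipkuwu/:
  1 Initial Consonant Epenthesis: no change — [dedipkuwu]
  2 Final Vowel Lowering: [dedipkuwu] → [dedipkuwo]
  3 Intervocalic Lenition: [dedipkuwo] → [dezipkuwo]
/pabmebini/:
  1 Initial Consonant Epenthesis: no change — [pabmebini]
  2 Final Vowel Lowering: [pabmebini] → [pabmebine]
  3 Intervocalic Lenition: [pabmebine] → [pabmevine]
/wawibu/:
  1 Initial Consonant Epenthesis: no change — [wawibu]
  2 Final Vowel Lowering: [wawibu] → [wawibo]
  3 Intervocalic Lenition: [wawibo] → [wawivo]

[dezipkuwo], [pabmevine], [wawivo]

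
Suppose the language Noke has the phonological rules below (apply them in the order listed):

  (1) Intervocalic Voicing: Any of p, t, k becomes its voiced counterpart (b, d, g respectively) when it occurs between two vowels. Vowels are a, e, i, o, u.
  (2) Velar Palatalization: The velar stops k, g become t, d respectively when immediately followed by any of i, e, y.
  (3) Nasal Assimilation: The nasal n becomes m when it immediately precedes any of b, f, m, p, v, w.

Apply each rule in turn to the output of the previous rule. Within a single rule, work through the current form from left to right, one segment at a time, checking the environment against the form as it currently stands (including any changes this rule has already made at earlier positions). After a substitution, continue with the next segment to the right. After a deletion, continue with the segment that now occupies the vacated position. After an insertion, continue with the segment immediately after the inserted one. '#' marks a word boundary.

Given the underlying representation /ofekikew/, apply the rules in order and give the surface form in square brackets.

(1) Intervocalic Voicing: [ofekikew] → [ofegigew]
(2) Velar Palatalization: [ofegigew] → [ofedidew]
(3) Nasal Assimilation: no change — [ofedidew]

[ofedidew]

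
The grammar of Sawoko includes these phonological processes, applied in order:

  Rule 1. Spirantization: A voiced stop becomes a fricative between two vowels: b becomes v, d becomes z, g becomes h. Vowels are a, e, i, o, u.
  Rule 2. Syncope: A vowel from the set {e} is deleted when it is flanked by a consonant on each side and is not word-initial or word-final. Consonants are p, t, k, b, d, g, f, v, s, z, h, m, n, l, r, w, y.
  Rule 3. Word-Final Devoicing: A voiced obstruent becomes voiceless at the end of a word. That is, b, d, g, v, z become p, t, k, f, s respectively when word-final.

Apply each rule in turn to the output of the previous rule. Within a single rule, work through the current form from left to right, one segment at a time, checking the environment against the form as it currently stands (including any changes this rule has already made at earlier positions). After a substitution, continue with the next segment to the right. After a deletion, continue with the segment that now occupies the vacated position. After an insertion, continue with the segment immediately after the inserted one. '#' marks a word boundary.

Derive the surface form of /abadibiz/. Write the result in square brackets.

Rule 1 Spirantization: [abadibiz] → [avaziviz]
Rule 2 Syncope: no change — [avaziviz]
Rule 3 Word-Final Devoicing: [avaziviz] → [avazivis]

[avazivis]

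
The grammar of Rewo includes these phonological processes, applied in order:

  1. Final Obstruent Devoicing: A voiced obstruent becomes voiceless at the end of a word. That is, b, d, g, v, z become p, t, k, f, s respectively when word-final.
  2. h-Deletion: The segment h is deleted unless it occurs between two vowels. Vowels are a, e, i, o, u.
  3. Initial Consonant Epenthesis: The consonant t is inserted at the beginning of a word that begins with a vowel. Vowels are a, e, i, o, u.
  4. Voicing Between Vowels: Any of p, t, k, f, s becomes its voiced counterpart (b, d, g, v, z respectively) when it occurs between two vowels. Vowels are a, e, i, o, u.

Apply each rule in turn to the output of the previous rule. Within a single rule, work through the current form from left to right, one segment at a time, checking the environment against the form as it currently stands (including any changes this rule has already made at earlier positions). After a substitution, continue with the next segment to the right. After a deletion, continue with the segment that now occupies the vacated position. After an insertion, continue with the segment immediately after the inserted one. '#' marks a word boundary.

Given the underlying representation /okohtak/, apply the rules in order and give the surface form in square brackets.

[togodak]

1 Final Obstruent Devoicing: no change — [okohtak]
2 h-Deletion: [okohtak] → [okotak]
3 Initial Consonant Epenthesis: [okotak] → [tokotak]
4 Voicing Between Vowels: [tokotak] → [togodak]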